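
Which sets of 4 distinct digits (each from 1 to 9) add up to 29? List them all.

{5,7,8,9}

4 distinct digits from 1–9 sum between 10 and 30.
Only one set works: {5,7,8,9}.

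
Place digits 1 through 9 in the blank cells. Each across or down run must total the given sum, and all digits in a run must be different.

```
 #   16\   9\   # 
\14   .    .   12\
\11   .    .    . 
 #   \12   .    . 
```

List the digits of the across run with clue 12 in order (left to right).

3 9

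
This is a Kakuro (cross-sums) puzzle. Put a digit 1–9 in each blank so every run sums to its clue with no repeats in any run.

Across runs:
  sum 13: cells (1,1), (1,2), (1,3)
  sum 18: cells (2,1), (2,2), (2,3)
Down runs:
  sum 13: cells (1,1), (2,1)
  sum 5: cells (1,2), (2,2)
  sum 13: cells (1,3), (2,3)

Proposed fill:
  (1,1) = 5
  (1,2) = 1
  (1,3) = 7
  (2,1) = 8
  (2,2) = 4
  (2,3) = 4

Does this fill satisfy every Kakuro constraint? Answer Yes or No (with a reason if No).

No — the across run (2,1)–(2,3) sums to 16, not 18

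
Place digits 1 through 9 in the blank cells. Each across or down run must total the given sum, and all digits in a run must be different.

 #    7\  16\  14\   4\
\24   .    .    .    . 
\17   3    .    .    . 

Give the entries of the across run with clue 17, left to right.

3 7 6 1

16 in 2 cells must be {7,9}; 4 in 2 cells must be {1,3}.
R1C1 = 7 − 3 = 4 completes the 7 down.
R1C4 = 3: the only remaining digit allowed by both the 24 across and the 4 down.
R2C4 = 4 − 3 = 1 completes the 4 down.
Given what's placed, R1C2 must be 9 to fit the 24 across and 16 down.
R1C3 = 24 − 16 = 8 completes the 24 across.
R2C2 = 16 − 9 = 7 completes the 16 down.
R2C3 = 17 − 11 = 6 completes the 17 across.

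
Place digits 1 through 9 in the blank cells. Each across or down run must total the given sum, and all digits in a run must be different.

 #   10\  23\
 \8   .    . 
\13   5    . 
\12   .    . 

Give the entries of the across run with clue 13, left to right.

5 8

23 in 3 cells must be {6,8,9}.
The 8 across and the 23 down share only 6, so R1C2 = 6.
R2C2 = 13 − 5 = 8 completes the 13 across.
R3C2 = 23 − 14 = 9 completes the 23 down.
R1C1 = 8 − 6 = 2 completes the 8 across.
R3C1 = 12 − 9 = 3 completes the 12 across.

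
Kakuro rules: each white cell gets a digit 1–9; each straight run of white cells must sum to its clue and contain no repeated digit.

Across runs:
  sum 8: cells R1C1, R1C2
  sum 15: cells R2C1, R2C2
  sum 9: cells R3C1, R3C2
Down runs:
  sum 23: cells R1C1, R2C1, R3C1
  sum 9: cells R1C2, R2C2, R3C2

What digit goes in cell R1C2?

2

23 in 3 cells must be {6,8,9}.
The 8 across and the 23 down share only 6, so R1C1 = 6.
R1C2 = 8 − 6 = 2 completes the 8 across.
Given what's placed, R2C2 must be 6 to fit the 15 across and 9 down.
R3C1 = 8: the only remaining digit allowed by both the 9 across and the 23 down.
R3C2 = 9 − 8 = 1 completes the 9 across.
R2C1 = 15 − 6 = 9 completes the 15 across.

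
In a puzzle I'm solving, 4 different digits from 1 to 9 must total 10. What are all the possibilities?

{1,2,3,4}

4 distinct digits from 1–9 sum between 10 and 30.
Only one set works: {1,2,3,4}.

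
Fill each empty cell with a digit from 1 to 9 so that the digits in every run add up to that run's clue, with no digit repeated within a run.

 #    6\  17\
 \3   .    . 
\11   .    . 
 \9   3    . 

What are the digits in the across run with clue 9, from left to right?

3, 6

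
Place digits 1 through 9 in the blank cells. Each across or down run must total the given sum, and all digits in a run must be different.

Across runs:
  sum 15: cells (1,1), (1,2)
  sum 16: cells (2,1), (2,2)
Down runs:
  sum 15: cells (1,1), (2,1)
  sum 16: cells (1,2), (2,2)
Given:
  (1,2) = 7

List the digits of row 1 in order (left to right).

16 in 2 cells must be {7,9}.
(1,1) = 15 − 7 = 8 completes the 15 across.
(2,1) = 15 − 8 = 7 completes the 15 down.
(2,2) = 16 − 7 = 9 completes the 16 across.

8 7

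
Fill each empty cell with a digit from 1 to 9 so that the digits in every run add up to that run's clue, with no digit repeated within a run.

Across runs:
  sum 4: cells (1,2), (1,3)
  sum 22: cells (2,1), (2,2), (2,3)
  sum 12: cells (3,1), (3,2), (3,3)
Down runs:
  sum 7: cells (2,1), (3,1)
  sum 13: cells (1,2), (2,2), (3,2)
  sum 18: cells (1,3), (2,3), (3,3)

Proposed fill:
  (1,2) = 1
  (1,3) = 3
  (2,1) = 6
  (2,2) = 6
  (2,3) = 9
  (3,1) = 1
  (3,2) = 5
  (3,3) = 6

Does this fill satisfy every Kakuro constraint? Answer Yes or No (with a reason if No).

No — the across run (2,1)–(2,3) sums to 21, not 22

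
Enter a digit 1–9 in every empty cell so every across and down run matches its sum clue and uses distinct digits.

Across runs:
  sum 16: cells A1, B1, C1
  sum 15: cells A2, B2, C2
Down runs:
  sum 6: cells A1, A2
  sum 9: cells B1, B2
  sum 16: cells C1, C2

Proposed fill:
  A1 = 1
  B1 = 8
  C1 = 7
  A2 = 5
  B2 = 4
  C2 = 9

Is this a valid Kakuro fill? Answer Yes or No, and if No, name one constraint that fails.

No — the down run B1–B2 sums to 12, not 9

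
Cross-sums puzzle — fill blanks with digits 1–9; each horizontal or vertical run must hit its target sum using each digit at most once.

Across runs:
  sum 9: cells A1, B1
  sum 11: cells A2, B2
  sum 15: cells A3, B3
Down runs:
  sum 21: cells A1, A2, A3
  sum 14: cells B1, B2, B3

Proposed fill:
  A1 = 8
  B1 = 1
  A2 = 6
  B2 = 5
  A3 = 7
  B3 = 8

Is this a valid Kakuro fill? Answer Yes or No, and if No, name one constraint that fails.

Yes

Across: 8+1=9; 6+5=11; 7+8=15. Down: 8+6+7=21; 1+5+8=14. No digit repeats within any run.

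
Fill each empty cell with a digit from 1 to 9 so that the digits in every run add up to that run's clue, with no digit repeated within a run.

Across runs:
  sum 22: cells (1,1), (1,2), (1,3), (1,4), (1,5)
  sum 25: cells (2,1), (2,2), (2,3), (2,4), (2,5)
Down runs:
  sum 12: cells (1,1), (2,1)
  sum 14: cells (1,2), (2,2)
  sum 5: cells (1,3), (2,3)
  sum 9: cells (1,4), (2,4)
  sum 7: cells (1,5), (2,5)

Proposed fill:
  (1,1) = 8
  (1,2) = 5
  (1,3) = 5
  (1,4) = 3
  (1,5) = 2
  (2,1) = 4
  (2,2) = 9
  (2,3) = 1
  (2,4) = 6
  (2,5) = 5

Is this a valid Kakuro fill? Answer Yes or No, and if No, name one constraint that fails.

No — the down run (1,3)–(2,3) sums to 6, not 5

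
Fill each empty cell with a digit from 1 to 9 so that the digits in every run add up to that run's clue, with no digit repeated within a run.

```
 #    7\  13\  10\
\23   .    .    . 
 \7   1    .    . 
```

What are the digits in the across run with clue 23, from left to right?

23 in 3 cells must be {6,8,9}; 7 in 3 cells must be {1,2,4}.
R1C1 = 7 − 1 = 6 completes the 7 down.
R2C2 = 4: the only remaining digit allowed by both the 7 across and the 13 down.
R2C3 = 7 − 5 = 2 completes the 7 across.
R1C2 = 13 − 4 = 9 completes the 13 down.
R1C3 = 23 − 15 = 8 completes the 23 across.

6 9 8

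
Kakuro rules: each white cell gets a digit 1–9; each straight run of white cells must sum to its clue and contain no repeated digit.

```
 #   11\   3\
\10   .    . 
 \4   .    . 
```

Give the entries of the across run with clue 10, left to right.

8, 2

4 in 2 cells must be {1,3}; 3 in 2 cells must be {1,2}.
The 4 across and the 11 down share only 3, so R2C1 = 3.
R2C2 = 4 − 3 = 1 completes the 4 across.
R1C1 = 11 − 3 = 8 completes the 11 down.
R1C2 = 10 − 8 = 2 completes the 10 across.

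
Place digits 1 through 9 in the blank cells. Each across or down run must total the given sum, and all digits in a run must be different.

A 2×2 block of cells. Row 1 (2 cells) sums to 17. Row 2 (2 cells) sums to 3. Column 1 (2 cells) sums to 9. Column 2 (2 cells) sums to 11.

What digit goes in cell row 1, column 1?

8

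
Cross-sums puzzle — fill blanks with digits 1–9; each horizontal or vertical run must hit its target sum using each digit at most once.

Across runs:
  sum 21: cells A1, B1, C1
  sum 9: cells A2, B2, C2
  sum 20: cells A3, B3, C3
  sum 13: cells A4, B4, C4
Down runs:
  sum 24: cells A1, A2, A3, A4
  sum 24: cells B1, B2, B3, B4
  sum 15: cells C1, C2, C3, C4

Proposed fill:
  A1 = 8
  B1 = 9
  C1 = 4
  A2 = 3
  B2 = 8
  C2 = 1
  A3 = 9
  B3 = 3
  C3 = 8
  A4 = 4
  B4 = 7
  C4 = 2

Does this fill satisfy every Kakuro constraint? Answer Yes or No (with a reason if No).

No — the across run A2–C2 sums to 12, not 9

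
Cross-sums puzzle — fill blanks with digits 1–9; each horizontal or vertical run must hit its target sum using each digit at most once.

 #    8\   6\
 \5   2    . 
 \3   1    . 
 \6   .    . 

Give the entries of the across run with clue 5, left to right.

3 in 2 cells must be {1,2}; 6 in 3 cells must be {1,2,3}.
R1C2 = 5 − 2 = 3 completes the 5 across.
R2C2 = 3 − 1 = 2 completes the 3 across.
R3C1 = 8 − 3 = 5 completes the 8 down.
R3C2 = 6 − 5 = 1 completes the 6 across.

2, 3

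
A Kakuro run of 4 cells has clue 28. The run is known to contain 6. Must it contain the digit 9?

The only way to make 28 from 4 distinct digits under that restriction is {5,6,8,9}, which contains 9.

Yes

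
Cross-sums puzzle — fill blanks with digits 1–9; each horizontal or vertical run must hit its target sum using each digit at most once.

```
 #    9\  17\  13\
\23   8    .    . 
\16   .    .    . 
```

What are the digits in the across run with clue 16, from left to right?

23 in 3 cells must be {6,8,9}; 17 in 2 cells must be {8,9}.
R1C2 = 9: the only remaining digit allowed by both the 23 across and the 17 down.
R1C3 = 23 − 17 = 6 completes the 23 across.
R2C1 = 9 − 8 = 1 completes the 9 down.
R2C2 = 17 − 9 = 8 completes the 17 down.
R2C3 = 16 − 9 = 7 completes the 16 across.

1, 8, 7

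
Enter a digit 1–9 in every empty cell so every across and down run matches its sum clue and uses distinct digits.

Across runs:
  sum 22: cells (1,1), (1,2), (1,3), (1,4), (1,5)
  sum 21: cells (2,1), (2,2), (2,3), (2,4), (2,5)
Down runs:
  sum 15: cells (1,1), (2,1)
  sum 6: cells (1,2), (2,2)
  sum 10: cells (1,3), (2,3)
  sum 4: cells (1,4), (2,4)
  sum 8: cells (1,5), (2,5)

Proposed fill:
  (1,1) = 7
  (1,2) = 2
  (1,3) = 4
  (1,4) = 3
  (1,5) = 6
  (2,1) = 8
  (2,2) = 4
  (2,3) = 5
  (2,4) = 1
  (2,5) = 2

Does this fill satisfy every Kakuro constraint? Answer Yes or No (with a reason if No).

No — the down run (1,3)–(2,3) sums to 9, not 10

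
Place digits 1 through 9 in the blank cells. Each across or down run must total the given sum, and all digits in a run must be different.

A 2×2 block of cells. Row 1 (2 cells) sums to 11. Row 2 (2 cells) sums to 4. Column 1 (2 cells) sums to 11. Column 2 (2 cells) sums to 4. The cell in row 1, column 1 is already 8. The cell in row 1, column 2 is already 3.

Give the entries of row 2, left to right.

4 in 2 cells must be {1,3}.
(2,1) = 11 − 8 = 3 completes the 11 down.
(2,2) = 4 − 3 = 1 completes the 4 across.

3 1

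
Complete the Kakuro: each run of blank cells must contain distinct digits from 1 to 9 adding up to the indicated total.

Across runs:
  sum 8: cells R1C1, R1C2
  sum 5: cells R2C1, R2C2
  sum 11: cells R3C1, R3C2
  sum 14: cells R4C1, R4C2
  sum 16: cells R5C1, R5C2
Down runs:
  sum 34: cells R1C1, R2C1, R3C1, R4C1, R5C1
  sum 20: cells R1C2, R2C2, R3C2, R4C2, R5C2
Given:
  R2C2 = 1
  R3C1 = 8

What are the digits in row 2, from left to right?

4 1

16 in 2 cells must be {7,9}; 34 in 5 cells must be {4,6,7,8,9}.
R2C1 = 5 − 1 = 4 completes the 5 across.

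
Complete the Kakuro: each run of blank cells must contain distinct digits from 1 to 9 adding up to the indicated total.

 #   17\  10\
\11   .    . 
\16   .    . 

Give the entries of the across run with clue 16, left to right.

9, 7

16 in 2 cells must be {7,9}; 17 in 2 cells must be {8,9}.
The 16 across and the 17 down share only 9, so R2C1 = 9.
R2C2 = 16 − 9 = 7 completes the 16 across.
R1C1 = 17 − 9 = 8 completes the 17 down.
R1C2 = 11 − 8 = 3 completes the 11 across.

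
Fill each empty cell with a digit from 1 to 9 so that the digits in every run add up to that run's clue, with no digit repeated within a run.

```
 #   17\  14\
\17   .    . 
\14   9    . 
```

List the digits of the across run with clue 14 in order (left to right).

17 in 2 cells must be {8,9}.
R1C1 = 17 − 9 = 8 completes the 17 down.
R1C2 = 17 − 8 = 9 completes the 17 across.
R2C2 = 14 − 9 = 5 completes the 14 across.

9 5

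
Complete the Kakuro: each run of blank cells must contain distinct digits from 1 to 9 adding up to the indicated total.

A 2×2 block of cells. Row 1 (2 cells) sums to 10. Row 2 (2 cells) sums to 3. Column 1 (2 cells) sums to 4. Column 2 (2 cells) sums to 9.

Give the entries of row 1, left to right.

3 in 2 cells must be {1,2}; 4 in 2 cells must be {1,3}.
The 3 across and the 4 down share only 1, so (2,1) = 1.
(2,2) = 3 − 1 = 2 completes the 3 across.
(1,1) = 4 − 1 = 3 completes the 4 down.
(1,2) = 10 − 3 = 7 completes the 10 across.

3 7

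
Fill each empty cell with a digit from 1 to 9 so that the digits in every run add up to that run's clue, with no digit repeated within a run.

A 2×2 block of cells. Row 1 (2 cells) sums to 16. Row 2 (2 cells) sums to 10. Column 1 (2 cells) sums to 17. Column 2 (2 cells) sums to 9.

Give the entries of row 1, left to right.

9 7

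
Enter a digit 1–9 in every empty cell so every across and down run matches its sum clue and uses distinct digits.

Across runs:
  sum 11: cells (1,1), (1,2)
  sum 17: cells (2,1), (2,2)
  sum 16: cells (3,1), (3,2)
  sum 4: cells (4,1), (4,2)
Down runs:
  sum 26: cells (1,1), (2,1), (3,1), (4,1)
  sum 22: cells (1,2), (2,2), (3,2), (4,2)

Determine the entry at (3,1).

9

17 in 2 cells must be {8,9}; 16 in 2 cells must be {7,9}; 4 in 2 cells must be {1,3}.
Only 3 fits (4,1) under both its across sum 4 and down sum 26.
(4,2) = 4 − 3 = 1 completes the 4 across.
Given what's placed, (3,1) must be 9 to fit the 16 across and 26 down.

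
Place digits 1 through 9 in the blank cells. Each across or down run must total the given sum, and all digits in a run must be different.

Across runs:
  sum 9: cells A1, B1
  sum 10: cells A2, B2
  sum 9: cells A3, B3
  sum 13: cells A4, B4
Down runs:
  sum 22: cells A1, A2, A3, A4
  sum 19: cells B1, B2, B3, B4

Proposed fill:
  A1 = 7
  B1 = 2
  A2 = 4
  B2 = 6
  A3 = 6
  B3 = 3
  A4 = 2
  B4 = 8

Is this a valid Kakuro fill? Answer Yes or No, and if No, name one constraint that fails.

No — the down run A1–A4 sums to 19, not 22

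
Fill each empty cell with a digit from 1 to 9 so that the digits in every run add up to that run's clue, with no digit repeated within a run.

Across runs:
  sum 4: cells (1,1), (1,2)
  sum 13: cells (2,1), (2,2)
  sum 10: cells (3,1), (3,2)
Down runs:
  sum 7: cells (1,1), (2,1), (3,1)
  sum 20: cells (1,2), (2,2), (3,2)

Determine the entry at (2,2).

4 in 2 cells must be {1,3}; 7 in 3 cells must be {1,2,4}.
The 4 across and the 7 down share only 1, so (1,1) = 1.
(1,2) = 4 − 1 = 3 completes the 4 across.
Given what's placed, (2,1) must be 4 to fit the 13 across and 7 down.
(2,2) = 13 − 4 = 9 completes the 13 across.
(3,1) = 7 − 5 = 2 completes the 7 down.
(3,2) = 10 − 2 = 8 completes the 10 across.

9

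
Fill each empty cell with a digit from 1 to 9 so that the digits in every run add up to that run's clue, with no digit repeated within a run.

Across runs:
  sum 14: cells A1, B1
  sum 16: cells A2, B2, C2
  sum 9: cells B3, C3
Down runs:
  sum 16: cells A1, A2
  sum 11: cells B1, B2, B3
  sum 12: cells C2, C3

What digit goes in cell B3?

2

16 in 2 cells must be {7,9}.
The 14 across and the 16 down share only 9, so A1 = 9.
B1 = 14 − 9 = 5 completes the 14 across.
A2 = 16 − 9 = 7 completes the 16 down.
B2 = 4: the only remaining digit allowed by both the 16 across and the 11 down.
C2 = 16 − 11 = 5 completes the 16 across.
B3 = 11 − 9 = 2 completes the 11 down.
C3 = 9 − 2 = 7 completes the 9 across.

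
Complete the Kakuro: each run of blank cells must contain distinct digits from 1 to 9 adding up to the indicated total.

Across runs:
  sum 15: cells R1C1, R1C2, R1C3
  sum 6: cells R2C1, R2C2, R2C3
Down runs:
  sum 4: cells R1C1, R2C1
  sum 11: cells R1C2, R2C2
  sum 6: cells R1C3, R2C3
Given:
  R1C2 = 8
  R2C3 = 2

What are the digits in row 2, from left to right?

1 3 2

6 in 3 cells must be {1,2,3}; 4 in 2 cells must be {1,3}.
R1C3 = 6 − 2 = 4 completes the 6 down.
R2C2 = 11 − 8 = 3 completes the 11 down.
R1C1 = 15 − 12 = 3 completes the 15 across.
R2C1 = 6 − 5 = 1 completes the 6 across.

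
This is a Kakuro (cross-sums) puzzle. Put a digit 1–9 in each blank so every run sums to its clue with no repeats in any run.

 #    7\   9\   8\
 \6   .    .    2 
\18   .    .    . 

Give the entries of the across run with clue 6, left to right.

3, 1, 2

6 in 3 cells must be {1,2,3}.
R2C3 = 8 − 2 = 6 completes the 8 down.
No cell is forced outright now. R1C1 can only be 1 or 3 (the digits allowed by both its 6 across and its 7 down). If R1C1 = 1: that forces R1C2 = 3, after which R2C1 would have to be in {3,4,5,7,8,9} for the 18 across but in {6} for the 7 down — contradiction. So R1C1 = 3.
R1C2 = 6 − 5 = 1 completes the 6 across.
R2C1 = 7 − 3 = 4 completes the 7 down.
R2C2 = 18 − 10 = 8 completes the 18 across.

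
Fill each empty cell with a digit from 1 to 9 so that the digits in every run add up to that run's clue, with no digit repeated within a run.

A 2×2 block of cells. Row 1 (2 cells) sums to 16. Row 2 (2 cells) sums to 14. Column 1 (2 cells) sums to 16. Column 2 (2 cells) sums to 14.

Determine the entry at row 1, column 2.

9

16 in 2 cells must be {7,9}.
The 16 across and the 14 down share only 9, so (1,2) = 9.
The 14 across and the 16 down share only 9, so (2,1) = 9.
(2,2) = 14 − 9 = 5 completes the 14 across.
(1,1) = 16 − 9 = 7 completes the 16 across.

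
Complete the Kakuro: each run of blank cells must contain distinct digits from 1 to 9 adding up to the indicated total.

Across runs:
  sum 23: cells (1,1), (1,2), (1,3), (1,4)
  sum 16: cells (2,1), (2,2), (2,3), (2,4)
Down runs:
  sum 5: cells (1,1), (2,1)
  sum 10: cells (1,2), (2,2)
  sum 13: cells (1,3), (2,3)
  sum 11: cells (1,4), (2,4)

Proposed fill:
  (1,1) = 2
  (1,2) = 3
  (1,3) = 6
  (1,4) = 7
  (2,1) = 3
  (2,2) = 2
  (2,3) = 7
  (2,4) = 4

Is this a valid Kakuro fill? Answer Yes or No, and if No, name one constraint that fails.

No — the down run (1,2)–(2,2) sums to 5, not 10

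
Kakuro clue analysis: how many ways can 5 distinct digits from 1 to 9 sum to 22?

9

5 distinct digits from 1–9 sum between 15 and 35.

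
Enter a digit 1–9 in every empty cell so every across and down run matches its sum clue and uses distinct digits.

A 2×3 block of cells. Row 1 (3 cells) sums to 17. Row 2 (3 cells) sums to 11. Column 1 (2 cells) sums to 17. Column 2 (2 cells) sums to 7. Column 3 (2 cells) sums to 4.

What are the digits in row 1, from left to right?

9, 5, 3

17 in 2 cells must be {8,9}; 4 in 2 cells must be {1,3}.
The 11 across and the 17 down share only 8, so (2,1) = 8.
Given what's placed, (2,3) must be 1 to fit the 11 across and 4 down.
(1,1) = 17 − 8 = 9 completes the 17 down.
(1,3) = 4 − 1 = 3 completes the 4 down.
(2,2) = 11 − 9 = 2 completes the 11 across.
(1,2) = 17 − 12 = 5 completes the 17 across.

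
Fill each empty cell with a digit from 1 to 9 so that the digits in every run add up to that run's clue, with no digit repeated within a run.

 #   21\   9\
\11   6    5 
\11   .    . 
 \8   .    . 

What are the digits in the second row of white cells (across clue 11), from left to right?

Given what's placed, R2C2 must be 3 to fit the 11 across and 9 down.
Given what's placed, R3C1 must be 7 to fit the 8 across and 21 down.
R3C2 = 8 − 7 = 1 completes the 8 across.
R2C1 = 11 − 3 = 8 completes the 11 across.

8 3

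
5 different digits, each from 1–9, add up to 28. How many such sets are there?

9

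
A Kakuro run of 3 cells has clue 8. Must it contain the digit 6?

No

Counterexample: {1,2,5} sums to 8 without using 6.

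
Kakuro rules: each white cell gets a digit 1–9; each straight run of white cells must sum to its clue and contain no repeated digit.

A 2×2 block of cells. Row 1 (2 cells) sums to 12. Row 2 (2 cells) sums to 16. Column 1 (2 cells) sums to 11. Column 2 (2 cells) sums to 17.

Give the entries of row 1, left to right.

4, 8

16 in 2 cells must be {7,9}; 17 in 2 cells must be {8,9}.
The 16 across and the 17 down share only 9, so (2,2) = 9.
(1,2) = 17 − 9 = 8 completes the 17 down.
(2,1) = 16 − 9 = 7 completes the 16 across.
(1,1) = 12 − 8 = 4 completes the 12 across.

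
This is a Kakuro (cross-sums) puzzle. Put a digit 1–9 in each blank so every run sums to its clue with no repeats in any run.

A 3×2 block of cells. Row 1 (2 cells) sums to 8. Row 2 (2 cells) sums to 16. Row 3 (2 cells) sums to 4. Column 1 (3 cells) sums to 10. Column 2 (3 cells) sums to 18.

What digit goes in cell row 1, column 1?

16 in 2 cells must be {7,9}; 4 in 2 cells must be {1,3}.
The 16 across and the 10 down share only 7, so (2,1) = 7.
(2,2) = 16 − 7 = 9 completes the 16 across.
Given what's placed, (3,1) must be 1 to fit the 4 across and 10 down.
(3,2) = 4 − 1 = 3 completes the 4 across.
(1,1) = 10 − 8 = 2 completes the 10 down.
(1,2) = 8 − 2 = 6 completes the 8 across.

2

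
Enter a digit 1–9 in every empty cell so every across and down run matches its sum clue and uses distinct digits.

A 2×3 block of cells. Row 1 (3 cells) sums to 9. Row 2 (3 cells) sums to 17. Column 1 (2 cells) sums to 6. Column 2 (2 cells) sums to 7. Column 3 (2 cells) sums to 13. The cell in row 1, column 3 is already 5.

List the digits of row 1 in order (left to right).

1 3 5

Given what's placed, (1,1) must be 1 to fit the 9 across and 6 down.
(1,2) = 9 − 6 = 3 completes the 9 across.
(2,1) = 6 − 1 = 5 completes the 6 down.
(2,2) = 7 − 3 = 4 completes the 7 down.
(2,3) = 17 − 9 = 8 completes the 17 across.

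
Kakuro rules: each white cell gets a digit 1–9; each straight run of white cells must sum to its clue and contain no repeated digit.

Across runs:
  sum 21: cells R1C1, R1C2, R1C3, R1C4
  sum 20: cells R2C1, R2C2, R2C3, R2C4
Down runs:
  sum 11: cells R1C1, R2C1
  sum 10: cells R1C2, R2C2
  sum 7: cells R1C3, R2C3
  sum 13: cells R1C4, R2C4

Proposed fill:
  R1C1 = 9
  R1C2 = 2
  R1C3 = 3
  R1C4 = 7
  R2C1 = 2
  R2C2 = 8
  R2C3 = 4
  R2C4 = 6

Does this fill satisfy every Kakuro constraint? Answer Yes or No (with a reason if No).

Yes

Across: 9+2+3+7=21; 2+8+4+6=20. Down: 9+2=11; 2+8=10; 3+4=7; 7+6=13. No digit repeats within any run.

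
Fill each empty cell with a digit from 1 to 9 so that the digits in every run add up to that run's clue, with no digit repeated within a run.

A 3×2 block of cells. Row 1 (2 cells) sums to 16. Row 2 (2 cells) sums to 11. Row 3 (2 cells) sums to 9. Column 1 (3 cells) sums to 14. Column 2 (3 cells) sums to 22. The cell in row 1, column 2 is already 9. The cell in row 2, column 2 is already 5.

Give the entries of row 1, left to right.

7 9

16 in 2 cells must be {7,9}.
(1,1) = 16 − 9 = 7 completes the 16 across.
(2,1) = 11 − 5 = 6 completes the 11 across.
(3,1) = 14 − 13 = 1 completes the 14 down.
(3,2) = 9 − 1 = 8 completes the 9 across.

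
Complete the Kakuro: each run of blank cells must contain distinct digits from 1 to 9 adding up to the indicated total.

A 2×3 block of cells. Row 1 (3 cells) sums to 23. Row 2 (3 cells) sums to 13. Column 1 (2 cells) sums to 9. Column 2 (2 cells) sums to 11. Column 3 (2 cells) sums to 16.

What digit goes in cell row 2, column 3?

23 in 3 cells must be {6,8,9}; 16 in 2 cells must be {7,9}.
The 23 across and the 16 down share only 9, so (1,3) = 9.
(2,3) = 16 − 9 = 7 completes the 16 down.
Nothing is forced directly, so branch on (1,1), whose candidates are 6 or 8. If (1,1) = 6: that forces (1,2) = 8, after which (2,1) would have to be in {1,2,4,5} for the 13 across but in {3} for the 9 down — contradiction. So (1,1) = 8.
(1,2) = 23 − 17 = 6 completes the 23 across.
(2,1) = 9 − 8 = 1 completes the 9 down.
(2,2) = 13 − 8 = 5 completes the 13 across.

7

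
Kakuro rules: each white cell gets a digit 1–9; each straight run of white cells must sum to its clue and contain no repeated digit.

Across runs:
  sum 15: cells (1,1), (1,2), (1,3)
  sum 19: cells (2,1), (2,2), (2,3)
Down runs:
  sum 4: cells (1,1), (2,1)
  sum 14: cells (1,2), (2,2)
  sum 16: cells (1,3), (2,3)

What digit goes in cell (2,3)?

7

4 in 2 cells must be {1,3}; 16 in 2 cells must be {7,9}.
The 19 across and the 4 down share only 3, so (2,1) = 3.
Given what's placed, (2,2) must be 9 to fit the 19 across and 14 down.
(2,3) = 19 − 12 = 7 completes the 19 across.
(1,1) = 4 − 3 = 1 completes the 4 down.
(1,2) = 14 − 9 = 5 completes the 14 down.
(1,3) = 15 − 6 = 9 completes the 15 across.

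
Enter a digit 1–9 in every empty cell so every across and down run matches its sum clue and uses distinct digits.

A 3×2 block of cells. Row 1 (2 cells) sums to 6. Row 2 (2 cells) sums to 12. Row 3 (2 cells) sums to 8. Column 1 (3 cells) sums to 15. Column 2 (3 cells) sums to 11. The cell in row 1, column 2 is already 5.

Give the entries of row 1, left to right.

1 5

(1,1) = 6 − 5 = 1 completes the 6 across.
Given what's placed, (2,2) must be 4 to fit the 12 across and 11 down.
(3,2) = 11 − 9 = 2 completes the 11 down.
(2,1) = 12 − 4 = 8 completes the 12 across.
(3,1) = 8 − 2 = 6 completes the 8 across.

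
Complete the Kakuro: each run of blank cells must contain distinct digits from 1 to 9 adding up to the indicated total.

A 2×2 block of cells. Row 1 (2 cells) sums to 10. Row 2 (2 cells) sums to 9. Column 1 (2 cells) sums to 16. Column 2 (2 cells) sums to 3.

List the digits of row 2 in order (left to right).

7 2

16 in 2 cells must be {7,9}; 3 in 2 cells must be {1,2}.
The 9 across and the 16 down share only 7, so (2,1) = 7.
(2,2) = 9 − 7 = 2 completes the 9 across.
(1,1) = 16 − 7 = 9 completes the 16 down.
(1,2) = 10 − 9 = 1 completes the 10 across.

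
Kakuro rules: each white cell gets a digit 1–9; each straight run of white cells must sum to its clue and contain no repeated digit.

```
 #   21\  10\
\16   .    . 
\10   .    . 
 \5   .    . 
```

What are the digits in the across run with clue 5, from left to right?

16 in 2 cells must be {7,9}.
The 16 across and the 10 down share only 7, so R1C2 = 7.
The 5 across and the 21 down share only 4, so R3C1 = 4.
R3C2 = 5 − 4 = 1 completes the 5 across.
R1C1 = 16 − 7 = 9 completes the 16 across.
R2C1 = 21 − 13 = 8 completes the 21 down.
R2C2 = 10 − 8 = 2 completes the 10 across.

4 1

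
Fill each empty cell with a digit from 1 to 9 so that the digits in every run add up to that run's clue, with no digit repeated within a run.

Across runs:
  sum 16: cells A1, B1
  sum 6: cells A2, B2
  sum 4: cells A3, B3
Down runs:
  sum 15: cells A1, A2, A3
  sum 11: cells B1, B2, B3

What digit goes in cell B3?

3

16 in 2 cells must be {7,9}; 4 in 2 cells must be {1,3}.
The 16 across and the 11 down share only 7, so B1 = 7.
Given what's placed, B2 must be 1 to fit the 6 across and 11 down.
B3 = 11 − 8 = 3 completes the 11 down.
A1 = 16 − 7 = 9 completes the 16 across.
A2 = 6 − 1 = 5 completes the 6 across.
A3 = 4 − 3 = 1 completes the 4 across.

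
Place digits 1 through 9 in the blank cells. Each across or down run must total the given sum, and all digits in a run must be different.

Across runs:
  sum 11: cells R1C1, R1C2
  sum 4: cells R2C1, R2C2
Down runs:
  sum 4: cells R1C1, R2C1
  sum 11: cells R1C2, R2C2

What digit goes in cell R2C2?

4 in 2 cells must be {1,3}.
The 11 across and the 4 down share only 3, so R1C1 = 3.
R1C2 = 11 − 3 = 8 completes the 11 across.
R2C1 = 4 − 3 = 1 completes the 4 down.
R2C2 = 4 − 1 = 3 completes the 4 across.

3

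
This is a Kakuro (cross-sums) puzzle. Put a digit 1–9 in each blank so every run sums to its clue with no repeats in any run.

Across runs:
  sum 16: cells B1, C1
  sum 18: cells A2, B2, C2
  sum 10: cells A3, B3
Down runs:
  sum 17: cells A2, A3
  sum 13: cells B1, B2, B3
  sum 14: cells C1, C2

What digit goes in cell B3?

2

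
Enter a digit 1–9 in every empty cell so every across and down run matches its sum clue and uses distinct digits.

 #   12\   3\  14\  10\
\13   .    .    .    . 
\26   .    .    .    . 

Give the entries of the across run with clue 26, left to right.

3 in 2 cells must be {1,2}.
Only 2 fits R2C2 under both its across sum 26 and down sum 3.
R1C2 = 3 − 2 = 1 completes the 3 down.
Nothing is forced directly, so branch on R1C3, whose candidates are 5 or 6. If R1C3 = 6: that forces R1C1 = 4, R1C4 = 2, R2C1 = 8, after which R2C3 would have to be in {7,9} for the 26 across but in {8} for the 14 down — contradiction. So R1C3 = 5.
R2C3 = 14 − 5 = 9 completes the 14 down.
No cell is forced outright now. R2C1 can only be 7 or 8 (the digits allowed by both its 26 across and its 12 down). If R2C1 = 7: then R1C1 would have to be in {3,4} for the 13 across but in {5} for the 12 down — contradiction. So R2C1 = 8.
R1C1 = 12 − 8 = 4 completes the 12 down.
R1C4 = 13 − 10 = 3 completes the 13 across.
R2C4 = 26 − 19 = 7 completes the 26 across.

8 2 9 7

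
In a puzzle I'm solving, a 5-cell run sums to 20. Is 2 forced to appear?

Counterexample: {1,3,4,5,7} sums to 20 without using 2.

No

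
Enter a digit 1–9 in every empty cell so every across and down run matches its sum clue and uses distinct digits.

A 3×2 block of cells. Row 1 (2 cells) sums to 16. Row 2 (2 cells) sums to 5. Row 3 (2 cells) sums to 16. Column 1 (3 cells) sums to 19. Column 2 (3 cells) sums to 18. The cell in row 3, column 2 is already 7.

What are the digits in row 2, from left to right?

16 in 2 cells must be {7,9}.
(1,2) = 9: the only remaining digit allowed by both the 16 across and the 18 down.
(2,2) = 18 − 16 = 2 completes the 18 down.
(3,1) = 16 − 7 = 9 completes the 16 across.
(1,1) = 16 − 9 = 7 completes the 16 across.
(2,1) = 5 − 2 = 3 completes the 5 across.

3 2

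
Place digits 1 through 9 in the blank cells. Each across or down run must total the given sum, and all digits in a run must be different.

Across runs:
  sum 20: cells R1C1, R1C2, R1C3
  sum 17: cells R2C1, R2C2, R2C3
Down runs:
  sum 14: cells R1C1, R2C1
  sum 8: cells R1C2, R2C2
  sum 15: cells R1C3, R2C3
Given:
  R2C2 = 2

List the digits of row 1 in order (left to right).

5 6 9

R1C2 = 8 − 2 = 6 completes the 8 down.
R1C3 = 9: the only remaining digit allowed by both the 20 across and the 15 down.
R2C3 = 15 − 9 = 6 completes the 15 down.
R1C1 = 20 − 15 = 5 completes the 20 across.
R2C1 = 17 − 8 = 9 completes the 17 across.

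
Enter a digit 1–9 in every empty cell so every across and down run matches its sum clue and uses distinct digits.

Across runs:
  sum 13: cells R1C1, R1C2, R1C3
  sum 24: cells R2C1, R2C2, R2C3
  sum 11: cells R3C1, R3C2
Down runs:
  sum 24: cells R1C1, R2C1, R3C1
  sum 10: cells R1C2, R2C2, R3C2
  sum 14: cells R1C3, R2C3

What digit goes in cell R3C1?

9

24 in 3 cells must be {7,8,9}.
Only 7 fits R2C2 under both its across sum 24 and down sum 10.
Given what's placed, R3C2 must be 2 to fit the 11 across and 10 down.
R1C2 = 10 − 9 = 1 completes the 10 down.
R3C1 = 11 − 2 = 9 completes the 11 across.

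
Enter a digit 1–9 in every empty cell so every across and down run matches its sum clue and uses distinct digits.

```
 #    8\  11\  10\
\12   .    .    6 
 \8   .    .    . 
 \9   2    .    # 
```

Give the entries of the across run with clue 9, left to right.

R2C3 = 10 − 6 = 4 completes the 10 down.
R3C2 = 9 − 2 = 7 completes the 9 across.
Given what's placed, R1C2 must be 1 to fit the 12 across and 11 down.
R2C1 = 1: the only remaining digit allowed by both the 8 across and the 8 down.
R2C2 = 8 − 5 = 3 completes the 8 across.
R1C1 = 12 − 7 = 5 completes the 12 across.

2 7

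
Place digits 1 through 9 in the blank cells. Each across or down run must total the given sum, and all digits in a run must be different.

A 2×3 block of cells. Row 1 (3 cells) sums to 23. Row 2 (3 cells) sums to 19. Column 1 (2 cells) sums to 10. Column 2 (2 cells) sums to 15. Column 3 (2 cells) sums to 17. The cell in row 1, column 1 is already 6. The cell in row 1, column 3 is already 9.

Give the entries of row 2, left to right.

4 7 8

23 in 3 cells must be {6,8,9}; 17 in 2 cells must be {8,9}.
(1,2) = 23 − 15 = 8 completes the 23 across.
(2,1) = 10 − 6 = 4 completes the 10 down.
(2,2) = 15 − 8 = 7 completes the 15 down.
(2,3) = 19 − 11 = 8 completes the 19 across.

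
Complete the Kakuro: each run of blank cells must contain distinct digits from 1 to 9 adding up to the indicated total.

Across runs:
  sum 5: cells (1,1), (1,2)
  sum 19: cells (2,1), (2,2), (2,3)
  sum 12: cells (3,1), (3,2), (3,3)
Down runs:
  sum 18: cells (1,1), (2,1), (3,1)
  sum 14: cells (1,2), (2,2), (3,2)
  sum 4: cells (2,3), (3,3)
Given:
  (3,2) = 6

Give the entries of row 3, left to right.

5 6 1

4 in 2 cells must be {1,3}.
(2,3) = 3: only digit in both the 19-across and 4-down candidate sets.
(3,3) = 4 − 3 = 1 completes the 4 down.
Given what's placed, (2,2) must be 7 to fit the 19 across and 14 down.
(3,1) = 12 − 7 = 5 completes the 12 across.
(1,1) = 4: the only remaining digit allowed by both the 5 across and the 18 down.
(1,2) = 5 − 4 = 1 completes the 5 across.
(2,1) = 19 − 10 = 9 completes the 19 across.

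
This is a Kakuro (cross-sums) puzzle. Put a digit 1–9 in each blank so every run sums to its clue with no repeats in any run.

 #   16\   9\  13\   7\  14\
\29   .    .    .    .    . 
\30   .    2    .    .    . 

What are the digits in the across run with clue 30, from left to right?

16 in 2 cells must be {7,9}.
R1C2 = 9 − 2 = 7 completes the 9 down.
R1C1 = 9: the only remaining digit allowed by both the 29 across and the 16 down.
R2C1 = 16 − 9 = 7 completes the 16 down.
Given what's placed, R2C4 must be 4 to fit the 30 across and 7 down.
R1C4 = 7 − 4 = 3 completes the 7 down.
Nothing is forced directly, so branch on R1C5, whose candidates are 6 or 8. If R1C5 = 8: then R1C3 would have to be in {2} for the 29 across but in {4,5,6,7,8,9} for the 13 down — contradiction. So R1C5 = 6.
R1C3 = 29 − 25 = 4 completes the 29 across.
R2C3 = 13 − 4 = 9 completes the 13 down.
R2C5 = 30 − 22 = 8 completes the 30 across.

7 2 9 4 8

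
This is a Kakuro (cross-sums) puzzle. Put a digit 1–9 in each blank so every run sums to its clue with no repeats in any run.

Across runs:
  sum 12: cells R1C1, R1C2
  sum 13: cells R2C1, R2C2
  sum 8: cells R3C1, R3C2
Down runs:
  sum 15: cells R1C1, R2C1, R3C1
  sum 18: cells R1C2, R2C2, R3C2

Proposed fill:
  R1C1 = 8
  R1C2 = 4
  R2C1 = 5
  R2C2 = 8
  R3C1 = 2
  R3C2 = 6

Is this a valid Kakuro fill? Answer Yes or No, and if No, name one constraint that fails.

Across: 8+4=12; 5+8=13; 2+6=8. Down: 8+5+2=15; 4+8+6=18. No digit repeats within any run.

Yes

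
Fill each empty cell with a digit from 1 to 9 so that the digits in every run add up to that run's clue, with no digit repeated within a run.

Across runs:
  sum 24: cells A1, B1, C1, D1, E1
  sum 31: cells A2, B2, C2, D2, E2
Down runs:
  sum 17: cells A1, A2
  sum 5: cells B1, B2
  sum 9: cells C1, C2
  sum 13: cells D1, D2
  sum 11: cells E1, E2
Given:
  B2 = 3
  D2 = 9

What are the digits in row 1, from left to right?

9 2 3 4 6

17 in 2 cells must be {8,9}.
B1 = 5 − 3 = 2 completes the 5 down.
D1 = 13 − 9 = 4 completes the 13 down.
Given what's placed, A2 must be 8 to fit the 31 across and 17 down.
A1 = 17 − 8 = 9 completes the 17 down.
Nothing is forced directly, so branch on E1, whose candidates are 3 or 6 or 8. If E1 = 3: that forces C1 = 6, after which C2 would have to be in {4,5,6,7} for the 31 across but in {3} for the 9 down — contradiction. If E1 = 8: that forces C1 = 1, after which C2 would have to be in {4,5,6,7} for the 31 across but in {8} for the 9 down — contradiction. So E1 = 6.
C1 = 24 − 21 = 3 completes the 24 across.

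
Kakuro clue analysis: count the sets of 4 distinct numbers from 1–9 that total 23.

4 distinct digits from 1–9 sum between 10 and 30.

9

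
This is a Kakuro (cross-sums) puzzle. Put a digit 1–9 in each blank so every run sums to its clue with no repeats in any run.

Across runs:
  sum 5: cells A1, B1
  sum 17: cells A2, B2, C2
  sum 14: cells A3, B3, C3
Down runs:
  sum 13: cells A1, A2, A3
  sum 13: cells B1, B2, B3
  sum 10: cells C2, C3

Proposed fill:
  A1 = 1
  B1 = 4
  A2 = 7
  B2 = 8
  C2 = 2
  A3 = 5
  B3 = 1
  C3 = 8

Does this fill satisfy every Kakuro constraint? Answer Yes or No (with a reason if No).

Across: 1+4=5; 7+8+2=17; 5+1+8=14. Down: 1+7+5=13; 4+8+1=13; 2+8=10. No digit repeats within any run.

Yes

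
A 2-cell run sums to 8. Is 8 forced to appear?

No

Counterexample: {1,7} sums to 8 without using 8.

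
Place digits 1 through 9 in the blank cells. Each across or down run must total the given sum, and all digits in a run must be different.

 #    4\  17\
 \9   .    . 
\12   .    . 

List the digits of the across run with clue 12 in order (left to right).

3, 9

4 in 2 cells must be {1,3}; 17 in 2 cells must be {8,9}.
The 9 across and the 17 down share only 8, so R1C2 = 8.
The 12 across and the 4 down share only 3, so R2C1 = 3.
R2C2 = 12 − 3 = 9 completes the 12 across.
R1C1 = 9 − 8 = 1 completes the 9 across.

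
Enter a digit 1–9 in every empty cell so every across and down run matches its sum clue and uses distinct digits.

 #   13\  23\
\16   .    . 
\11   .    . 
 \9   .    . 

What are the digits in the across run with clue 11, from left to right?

5, 6

16 in 2 cells must be {7,9}; 23 in 3 cells must be {6,8,9}.
The 16 across and the 23 down share only 9, so R1C2 = 9.
R1C1 = 16 − 9 = 7 completes the 16 across.
Nothing is forced directly, so branch on R2C2, whose candidates are 6 or 8. If R2C2 = 8: then R2C1 would have to be in {3} for the 11 across but in {1,2,4,5} for the 13 down — contradiction. So R2C2 = 6.
R2C1 = 11 − 6 = 5 completes the 11 across.
R3C1 = 13 − 12 = 1 completes the 13 down.
R3C2 = 9 − 1 = 8 completes the 9 across.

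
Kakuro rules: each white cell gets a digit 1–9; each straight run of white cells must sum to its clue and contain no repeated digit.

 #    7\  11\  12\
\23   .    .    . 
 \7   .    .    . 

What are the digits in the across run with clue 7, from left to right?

1 2 4

23 in 3 cells must be {6,8,9}; 7 in 3 cells must be {1,2,4}.
The 23 across and the 7 down share only 6, so R1C1 = 6.
R2C1 = 7 − 6 = 1 completes the 7 down.
Given what's placed, R2C3 must be 4 to fit the 7 across and 12 down.
R1C3 = 12 − 4 = 8 completes the 12 down.
R2C2 = 7 − 5 = 2 completes the 7 across.
R1C2 = 23 − 14 = 9 completes the 23 across.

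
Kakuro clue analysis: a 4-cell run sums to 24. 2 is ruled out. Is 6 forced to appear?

Counterexample: {3,4,8,9} sums to 24 under that restriction without using 6.

No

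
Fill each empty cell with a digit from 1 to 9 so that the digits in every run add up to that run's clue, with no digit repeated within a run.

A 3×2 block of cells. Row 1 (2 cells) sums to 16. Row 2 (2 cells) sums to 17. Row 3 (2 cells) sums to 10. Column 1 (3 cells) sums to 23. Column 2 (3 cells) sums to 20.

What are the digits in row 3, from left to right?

6 4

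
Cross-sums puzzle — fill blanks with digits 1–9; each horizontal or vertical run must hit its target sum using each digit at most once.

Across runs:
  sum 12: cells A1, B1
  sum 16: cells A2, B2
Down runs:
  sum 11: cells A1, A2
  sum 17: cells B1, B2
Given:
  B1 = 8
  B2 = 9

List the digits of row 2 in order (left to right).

16 in 2 cells must be {7,9}; 17 in 2 cells must be {8,9}.
A1 = 12 − 8 = 4 completes the 12 across.
A2 = 16 − 9 = 7 completes the 16 across.

7, 9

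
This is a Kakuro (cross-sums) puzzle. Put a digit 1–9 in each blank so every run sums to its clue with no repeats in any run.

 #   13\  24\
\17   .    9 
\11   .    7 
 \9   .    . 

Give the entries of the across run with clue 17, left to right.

8, 9

17 in 2 cells must be {8,9}; 24 in 3 cells must be {7,8,9}.
R1C1 = 17 − 9 = 8 completes the 17 across.
R2C1 = 11 − 7 = 4 completes the 11 across.
R3C1 = 13 − 12 = 1 completes the 13 down.
R3C2 = 9 − 1 = 8 completes the 9 across.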